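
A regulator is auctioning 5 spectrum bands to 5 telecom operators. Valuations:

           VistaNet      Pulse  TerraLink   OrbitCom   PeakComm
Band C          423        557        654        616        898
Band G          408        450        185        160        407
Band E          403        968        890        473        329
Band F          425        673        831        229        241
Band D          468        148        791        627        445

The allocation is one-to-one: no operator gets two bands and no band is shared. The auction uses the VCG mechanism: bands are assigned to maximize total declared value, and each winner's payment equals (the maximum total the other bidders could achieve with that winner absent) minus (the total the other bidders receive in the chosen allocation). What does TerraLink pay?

Efficient allocation: VistaNet→Band G ($408M), Pulse→Band E ($968M), TerraLink→Band F ($831M), OrbitCom→Band D ($627M), PeakComm→Band C ($898M); total welfare W = $3732M.
TerraLink receives Band F at value $831M, so the others get W − 831 = $2901M.
Without TerraLink: best allocation of the remaining 4 bidders over all 5 bands is VistaNet→Band F ($425M), Pulse→Band E ($968M), OrbitCom→Band D ($627M), PeakComm→Band C ($898M), total $2918M.
VCG payment = (others' best without TerraLink) − (others' welfare with TerraLink) = 2918 − 2901 = $17M.

TerraLink pays $17M.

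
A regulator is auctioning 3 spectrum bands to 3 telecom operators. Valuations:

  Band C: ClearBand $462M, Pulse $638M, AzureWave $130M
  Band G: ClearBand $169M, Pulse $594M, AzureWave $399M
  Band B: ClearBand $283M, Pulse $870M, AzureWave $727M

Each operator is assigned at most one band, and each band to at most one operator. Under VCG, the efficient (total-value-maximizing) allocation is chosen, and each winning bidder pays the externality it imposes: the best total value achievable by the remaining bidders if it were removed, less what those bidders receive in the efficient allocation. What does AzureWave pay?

AzureWave pays $276M.

Efficient allocation: ClearBand→Band C ($462M), Pulse→Band G ($594M), AzureWave→Band B ($727M); total welfare W = $1783M.
AzureWave receives Band B at value $727M, so the others get W − 727 = $1056M.
Without AzureWave: best allocation of the remaining 2 bidders over all 3 bands is ClearBand→Band C ($462M), Pulse→Band B ($870M), total $1332M.
VCG payment = (others' best without AzureWave) − (others' welfare with AzureWave) = 1332 − 1056 = $276M.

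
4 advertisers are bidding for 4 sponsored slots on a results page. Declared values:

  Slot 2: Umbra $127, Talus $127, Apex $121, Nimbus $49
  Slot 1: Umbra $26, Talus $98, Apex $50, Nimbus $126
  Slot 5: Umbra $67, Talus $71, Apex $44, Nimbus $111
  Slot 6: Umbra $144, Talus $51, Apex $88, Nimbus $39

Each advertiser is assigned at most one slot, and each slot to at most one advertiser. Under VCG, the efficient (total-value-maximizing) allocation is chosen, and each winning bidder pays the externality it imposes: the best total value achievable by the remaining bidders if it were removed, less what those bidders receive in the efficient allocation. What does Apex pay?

Apex pays $44.

Efficient allocation: Umbra→Slot 6 ($144), Talus→Slot 1 ($98), Apex→Slot 2 ($121), Nimbus→Slot 5 ($111); total welfare W = $474.
Apex receives Slot 2 at value $121, so the others get W − 121 = $353.
Without Apex: best allocation of the remaining 3 bidders over all 4 slots is Umbra→Slot 6 ($144), Talus→Slot 2 ($127), Nimbus→Slot 1 ($126), total $397.
VCG payment = (others' best without Apex) − (others' welfare with Apex) = 397 − 353 = $44.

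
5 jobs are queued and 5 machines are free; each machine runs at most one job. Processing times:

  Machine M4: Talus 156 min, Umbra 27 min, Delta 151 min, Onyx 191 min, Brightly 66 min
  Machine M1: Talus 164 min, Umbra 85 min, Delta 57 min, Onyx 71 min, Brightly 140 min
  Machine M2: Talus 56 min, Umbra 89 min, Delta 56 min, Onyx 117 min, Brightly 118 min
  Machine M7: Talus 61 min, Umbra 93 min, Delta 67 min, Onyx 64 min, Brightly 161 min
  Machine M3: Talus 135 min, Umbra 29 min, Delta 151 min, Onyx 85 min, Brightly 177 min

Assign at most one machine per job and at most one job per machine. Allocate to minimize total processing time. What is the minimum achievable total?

Min total: 272 min

This is the linear assignment problem.
Optimal: Talus→Machine M2 (56 min), Umbra→Machine M3 (29 min), Delta→Machine M1 (57 min), Onyx→Machine M7 (64 min), Brightly→Machine M4 (66 min) — total 56+29+57+64+66 = 272 min.
Min-entry greedy (repeatedly take the single cheapest remaining cell) gives 381 min, worse by 109.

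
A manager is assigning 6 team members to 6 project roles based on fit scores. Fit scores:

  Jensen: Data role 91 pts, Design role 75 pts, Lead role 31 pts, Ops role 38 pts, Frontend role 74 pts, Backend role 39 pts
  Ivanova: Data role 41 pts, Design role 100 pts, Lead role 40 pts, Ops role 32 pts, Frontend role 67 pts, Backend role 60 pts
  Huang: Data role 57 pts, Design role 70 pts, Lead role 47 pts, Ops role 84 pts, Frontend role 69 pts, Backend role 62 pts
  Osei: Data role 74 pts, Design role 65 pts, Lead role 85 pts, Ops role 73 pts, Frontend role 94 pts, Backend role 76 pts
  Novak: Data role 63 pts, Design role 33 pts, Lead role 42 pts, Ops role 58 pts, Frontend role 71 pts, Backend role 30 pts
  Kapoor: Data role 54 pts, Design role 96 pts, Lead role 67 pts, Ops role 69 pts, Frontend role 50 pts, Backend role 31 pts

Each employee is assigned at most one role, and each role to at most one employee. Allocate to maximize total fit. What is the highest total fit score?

Maximum total: 489 pts

Optimal: Jensen→Data role (91 pts), Ivanova→Design role (100 pts), Huang→Ops role (84 pts), Osei→Backend role (76 pts), Novak→Frontend role (71 pts), Kapoor→Lead role (67 pts) — total 91+100+84+76+71+67 = 489 pts.
Row-greedy (each employee in turn takes its best remaining role) gives 442 pts, worse by 47.
Next-best assignment: Jensen→Data role, Ivanova→Backend role, Huang→Ops role, Osei→Lead role, Novak→Frontend role, Kapoor→Design role = 487 pts.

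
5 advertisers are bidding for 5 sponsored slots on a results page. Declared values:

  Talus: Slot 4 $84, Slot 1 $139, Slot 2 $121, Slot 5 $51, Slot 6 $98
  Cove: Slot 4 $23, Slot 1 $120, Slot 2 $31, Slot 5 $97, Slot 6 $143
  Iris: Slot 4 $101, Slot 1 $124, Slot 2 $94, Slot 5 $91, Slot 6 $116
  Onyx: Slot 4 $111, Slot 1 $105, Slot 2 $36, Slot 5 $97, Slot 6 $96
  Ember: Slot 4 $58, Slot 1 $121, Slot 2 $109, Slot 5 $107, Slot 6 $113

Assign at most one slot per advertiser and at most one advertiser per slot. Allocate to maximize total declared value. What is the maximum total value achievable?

Max total: $606

This is a one-to-one assignment (maximum-weight bipartite matching).
Optimal: Talus→Slot 2 ($121), Cove→Slot 6 ($143), Iris→Slot 1 ($124), Onyx→Slot 4 ($111), Ember→Slot 5 ($107) — total 121+143+124+111+107 = $606.
Row-greedy (each advertiser in turn takes its best remaining slot) gives $589, worse by 17.
No other one-to-one assignment exceeds $606.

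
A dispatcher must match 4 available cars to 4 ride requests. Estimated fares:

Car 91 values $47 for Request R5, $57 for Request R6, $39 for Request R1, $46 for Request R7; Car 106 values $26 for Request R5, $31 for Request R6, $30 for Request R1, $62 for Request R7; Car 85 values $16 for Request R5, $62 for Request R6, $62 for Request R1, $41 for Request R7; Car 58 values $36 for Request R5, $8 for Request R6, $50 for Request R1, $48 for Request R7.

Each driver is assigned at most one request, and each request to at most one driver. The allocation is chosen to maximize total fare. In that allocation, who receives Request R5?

Treat this as an assignment problem: match each driver to one request.
Optimal: Car 91→Request R5 ($47), Car 106→Request R7 ($62), Car 85→Request R6 ($62), Car 58→Request R1 ($50) — total 47+62+62+50 = $221.
Car 91's own top request is Request R6 ($57), but forcing Car 91→Request R6 and reassigning the rest optimally gives only $217 — worse by 4.

Car 91 receives Request R5.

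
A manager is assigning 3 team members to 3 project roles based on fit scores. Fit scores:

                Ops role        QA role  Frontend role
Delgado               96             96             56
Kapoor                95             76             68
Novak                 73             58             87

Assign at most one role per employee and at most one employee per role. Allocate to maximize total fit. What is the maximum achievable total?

Max total: 278 pts

This is the linear assignment problem.
Optimal: Delgado→QA role (96 pts), Kapoor→Ops role (95 pts), Novak→Frontend role (87 pts) — total 96+95+87 = 278 pts.
Column-greedy (each role in turn goes to its best remaining employee) gives 259 pts, worse by 19.
Swapping Novak↔Kapoor (Novak→Ops role 73 pts, Kapoor→Frontend role 68 pts) loses 41.
Checked against all permutations: 278 pts is optimal.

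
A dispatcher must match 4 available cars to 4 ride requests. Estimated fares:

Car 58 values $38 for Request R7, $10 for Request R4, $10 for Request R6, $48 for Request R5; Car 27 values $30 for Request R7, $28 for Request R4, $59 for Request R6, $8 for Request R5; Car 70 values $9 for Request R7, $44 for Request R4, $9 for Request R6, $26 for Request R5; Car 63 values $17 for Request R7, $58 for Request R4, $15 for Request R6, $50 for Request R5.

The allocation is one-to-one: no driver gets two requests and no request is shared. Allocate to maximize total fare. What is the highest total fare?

Max total: $191

This is the linear assignment problem.
Optimal: Car 58→Request R7 ($38), Car 27→Request R6 ($59), Car 70→Request R4 ($44), Car 63→Request R5 ($50) — total 38+59+44+50 = $191.
Column-greedy (each request in turn goes to its best remaining driver) gives $181, worse by 10.
Next-best assignment: Car 58→Request R7, Car 27→Request R6, Car 70→Request R5, Car 63→Request R4 = $181.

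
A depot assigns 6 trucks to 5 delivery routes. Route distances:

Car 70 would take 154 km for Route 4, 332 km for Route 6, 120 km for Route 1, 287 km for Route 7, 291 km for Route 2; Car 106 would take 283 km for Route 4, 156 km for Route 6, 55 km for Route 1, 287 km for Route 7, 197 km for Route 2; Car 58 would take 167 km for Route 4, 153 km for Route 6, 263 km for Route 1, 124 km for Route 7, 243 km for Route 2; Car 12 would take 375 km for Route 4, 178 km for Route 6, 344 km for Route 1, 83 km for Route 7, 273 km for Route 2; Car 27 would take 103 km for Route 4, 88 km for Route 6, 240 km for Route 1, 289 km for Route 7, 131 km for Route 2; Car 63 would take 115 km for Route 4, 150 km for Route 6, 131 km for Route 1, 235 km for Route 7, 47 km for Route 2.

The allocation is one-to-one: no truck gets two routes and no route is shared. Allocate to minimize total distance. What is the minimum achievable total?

Minimum total: 427 km

Optimal: Car 70→Route 4 (154 km), Car 27→Route 6 (88 km), Car 106→Route 1 (55 km), Car 12→Route 7 (83 km), Car 63→Route 2 (47 km) — total 154+88+55+83+47 = 427 km.
Row-greedy (each truck in turn takes its cheapest remaining route) gives 776 km, worse by 349.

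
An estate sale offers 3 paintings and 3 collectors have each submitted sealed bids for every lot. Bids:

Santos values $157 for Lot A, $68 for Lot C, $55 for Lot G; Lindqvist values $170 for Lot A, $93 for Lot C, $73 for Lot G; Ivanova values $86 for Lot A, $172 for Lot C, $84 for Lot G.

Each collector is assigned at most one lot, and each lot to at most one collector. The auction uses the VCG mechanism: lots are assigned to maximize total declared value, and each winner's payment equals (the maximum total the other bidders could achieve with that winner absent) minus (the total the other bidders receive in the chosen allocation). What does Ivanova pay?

Ivanova pays $20.

Efficient allocation: Santos→Lot A ($157), Lindqvist→Lot G ($73), Ivanova→Lot C ($172); total welfare W = $402.
Ivanova receives Lot C at value $172, so the others get W − 172 = $230.
Without Ivanova: best allocation of the remaining 2 bidders over all 3 lots is Santos→Lot A ($157), Lindqvist→Lot C ($93), total $250.
VCG payment = (others' best without Ivanova) − (others' welfare with Ivanova) = 250 − 230 = $20.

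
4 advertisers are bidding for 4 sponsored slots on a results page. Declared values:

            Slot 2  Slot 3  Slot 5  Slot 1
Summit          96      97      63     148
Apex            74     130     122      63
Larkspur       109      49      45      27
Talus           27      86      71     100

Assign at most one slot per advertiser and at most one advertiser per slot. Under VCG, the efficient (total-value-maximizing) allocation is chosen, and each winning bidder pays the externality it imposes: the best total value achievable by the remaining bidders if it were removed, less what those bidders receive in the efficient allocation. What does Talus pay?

Talus pays $8.

Efficient allocation: Summit→Slot 1 ($148), Apex→Slot 5 ($122), Larkspur→Slot 2 ($109), Talus→Slot 3 ($86); total welfare W = $465.
Talus receives Slot 3 at value $86, so the others get W − 86 = $379.
Without Talus: best allocation of the remaining 3 bidders over all 4 slots is Summit→Slot 1 ($148), Apex→Slot 3 ($130), Larkspur→Slot 2 ($109), total $387.
VCG payment = (others' best without Talus) − (others' welfare with Talus) = 387 − 379 = $8.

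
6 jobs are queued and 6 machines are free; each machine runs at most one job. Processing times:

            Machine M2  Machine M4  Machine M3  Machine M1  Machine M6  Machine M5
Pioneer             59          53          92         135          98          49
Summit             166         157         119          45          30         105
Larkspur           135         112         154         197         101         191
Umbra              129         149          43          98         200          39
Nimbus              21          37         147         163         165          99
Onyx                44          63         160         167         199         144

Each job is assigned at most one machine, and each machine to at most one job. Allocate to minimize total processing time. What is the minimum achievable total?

Optimal: Pioneer→Machine M5 (49 min), Summit→Machine M1 (45 min), Larkspur→Machine M6 (101 min), Umbra→Machine M3 (43 min), Nimbus→Machine M4 (37 min), Onyx→Machine M2 (44 min) — total 49+45+101+43+37+44 = 319 min.
Row-greedy (each job in turn takes its cheapest remaining machine) gives 422 min, worse by 103.
Swapping Pioneer↔Summit (Pioneer→Machine M1 135 min, Summit→Machine M5 105 min) adds 146.
No other one-to-one assignment undercuts 319 min.

Minimum total: 319 min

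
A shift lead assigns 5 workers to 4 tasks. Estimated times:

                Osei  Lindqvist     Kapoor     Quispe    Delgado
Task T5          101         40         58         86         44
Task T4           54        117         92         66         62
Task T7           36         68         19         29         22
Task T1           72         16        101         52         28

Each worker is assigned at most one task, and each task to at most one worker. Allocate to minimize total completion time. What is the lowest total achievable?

This is a one-to-one assignment (minimum-cost bipartite matching).
Optimal: Delgado→Task T5 (44 min), Osei→Task T4 (54 min), Kapoor→Task T7 (19 min), Lindqvist→Task T1 (16 min) — total 44+54+19+16 = 133 min.
Column-greedy (each task in turn goes to its cheapest remaining worker) gives 141 min, worse by 8.
Swapping Kapoor↔Delgado (Kapoor→Task T5 58 min, Delgado→Task T7 22 min) adds 17.
Every other assignment is strictly worse.

Min total: 133 min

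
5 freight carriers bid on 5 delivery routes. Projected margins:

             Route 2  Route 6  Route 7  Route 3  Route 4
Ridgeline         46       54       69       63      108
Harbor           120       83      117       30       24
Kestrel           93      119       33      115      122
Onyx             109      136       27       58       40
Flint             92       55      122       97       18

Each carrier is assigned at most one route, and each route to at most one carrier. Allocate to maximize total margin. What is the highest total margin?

Optimal: Ridgeline→Route 4 ($108k), Harbor→Route 2 ($120k), Kestrel→Route 3 ($115k), Onyx→Route 6 ($136k), Flint→Route 7 ($122k) — total 108+120+115+136+122 = $601k.
Row-greedy (each carrier in turn takes its best remaining route) gives $527k, worse by 74.
Next-best assignment: Ridgeline→Route 4, Harbor→Route 7, Kestrel→Route 3, Onyx→Route 6, Flint→Route 2 = $568k.
Checked against all permutations: $601k is optimal.

Maximum total: $601k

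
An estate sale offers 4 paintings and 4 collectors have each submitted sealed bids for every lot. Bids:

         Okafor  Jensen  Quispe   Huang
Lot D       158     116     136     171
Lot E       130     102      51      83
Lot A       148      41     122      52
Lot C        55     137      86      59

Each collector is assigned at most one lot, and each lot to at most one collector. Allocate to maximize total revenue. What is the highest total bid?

This is a one-to-one assignment (maximum-weight bipartite matching).
Optimal: Okafor→Lot E ($130), Jensen→Lot C ($137), Quispe→Lot A ($122), Huang→Lot D ($171) — total 130+137+122+171 = $560.
Row-greedy (each collector in turn takes its best remaining lot) gives $500, worse by 60.
Every other assignment is strictly worse.

Max total: $560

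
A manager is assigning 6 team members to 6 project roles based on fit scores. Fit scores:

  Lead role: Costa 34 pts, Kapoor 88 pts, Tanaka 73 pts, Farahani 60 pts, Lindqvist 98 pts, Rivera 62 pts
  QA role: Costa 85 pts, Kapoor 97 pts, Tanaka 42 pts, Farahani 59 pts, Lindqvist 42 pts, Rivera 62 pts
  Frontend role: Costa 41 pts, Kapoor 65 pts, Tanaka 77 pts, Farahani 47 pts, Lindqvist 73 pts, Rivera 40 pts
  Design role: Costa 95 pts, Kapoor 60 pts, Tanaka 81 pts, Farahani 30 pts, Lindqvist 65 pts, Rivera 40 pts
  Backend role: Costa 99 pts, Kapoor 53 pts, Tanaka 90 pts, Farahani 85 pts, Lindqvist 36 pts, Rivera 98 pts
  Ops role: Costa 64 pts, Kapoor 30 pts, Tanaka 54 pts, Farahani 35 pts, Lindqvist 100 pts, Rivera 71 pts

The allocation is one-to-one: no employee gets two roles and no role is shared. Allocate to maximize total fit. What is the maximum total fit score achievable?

Optimal: Costa→Design role (95 pts), Kapoor→QA role (97 pts), Tanaka→Frontend role (77 pts), Farahani→Lead role (60 pts), Lindqvist→Ops role (100 pts), Rivera→Backend role (98 pts) — total 95+97+77+60+100+98 = 527 pts.
Max-entry greedy (repeatedly take the single best remaining cell) gives 486 pts, worse by 41.
Swapping Rivera↔Tanaka (Rivera→Frontend role 40 pts, Tanaka→Backend role 90 pts) loses 45.
Every other assignment is strictly worse.

Max total: 527 pts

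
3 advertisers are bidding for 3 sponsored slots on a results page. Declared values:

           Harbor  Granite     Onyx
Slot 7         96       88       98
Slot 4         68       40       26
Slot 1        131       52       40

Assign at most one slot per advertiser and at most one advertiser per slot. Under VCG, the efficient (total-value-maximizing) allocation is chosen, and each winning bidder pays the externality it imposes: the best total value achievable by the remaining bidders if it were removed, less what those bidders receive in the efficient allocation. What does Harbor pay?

Efficient allocation: Harbor→Slot 1 ($131), Granite→Slot 4 ($40), Onyx→Slot 7 ($98); total welfare W = $269.
Harbor receives Slot 1 at value $131, so the others get W − 131 = $138.
Without Harbor: best allocation of the remaining 2 bidders over all 3 slots is Granite→Slot 1 ($52), Onyx→Slot 7 ($98), total $150.
VCG payment = (others' best without Harbor) − (others' welfare with Harbor) = 150 − 138 = $12.

Harbor pays $12.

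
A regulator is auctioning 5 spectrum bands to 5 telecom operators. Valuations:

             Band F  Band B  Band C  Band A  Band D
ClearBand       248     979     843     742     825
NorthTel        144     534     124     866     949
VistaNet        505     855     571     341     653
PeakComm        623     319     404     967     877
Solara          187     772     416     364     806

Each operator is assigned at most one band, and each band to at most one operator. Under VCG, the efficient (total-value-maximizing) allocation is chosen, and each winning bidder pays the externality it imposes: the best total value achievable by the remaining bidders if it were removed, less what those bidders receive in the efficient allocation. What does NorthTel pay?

Efficient allocation: ClearBand→Band C ($843M), NorthTel→Band D ($949M), VistaNet→Band F ($505M), PeakComm→Band A ($967M), Solara→Band B ($772M); total welfare W = $4036M.
NorthTel receives Band D at value $949M, so the others get W − 949 = $3087M.
Without NorthTel: best allocation of the remaining 4 bidders over all 5 bands is ClearBand→Band C ($843M), VistaNet→Band B ($855M), PeakComm→Band A ($967M), Solara→Band D ($806M), total $3471M.
VCG payment = (others' best without NorthTel) − (others' welfare with NorthTel) = 3471 − 3087 = $384M.

NorthTel pays $384M.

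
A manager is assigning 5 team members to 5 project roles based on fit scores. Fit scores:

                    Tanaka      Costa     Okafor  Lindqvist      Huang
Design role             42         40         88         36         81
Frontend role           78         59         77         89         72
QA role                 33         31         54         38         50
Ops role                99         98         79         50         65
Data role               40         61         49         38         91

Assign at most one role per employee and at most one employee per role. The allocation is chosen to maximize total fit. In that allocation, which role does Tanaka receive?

Optimal: Tanaka→QA role (33 pts), Costa→Ops role (98 pts), Okafor→Design role (88 pts), Lindqvist→Frontend role (89 pts), Huang→Data role (91 pts) — total 33+98+88+89+91 = 399 pts.
Column-greedy (each role in turn goes to its best remaining employee) gives 387 pts, worse by 12.
Swapping Huang↔Okafor (Huang→Design role 81 pts, Okafor→Data role 49 pts) loses 49.
Tanaka's own top role is Ops role (99 pts), but forcing Tanaka→Ops role and reassigning the rest optimally gives only 398 pts — worse by 1.

Tanaka receives QA role.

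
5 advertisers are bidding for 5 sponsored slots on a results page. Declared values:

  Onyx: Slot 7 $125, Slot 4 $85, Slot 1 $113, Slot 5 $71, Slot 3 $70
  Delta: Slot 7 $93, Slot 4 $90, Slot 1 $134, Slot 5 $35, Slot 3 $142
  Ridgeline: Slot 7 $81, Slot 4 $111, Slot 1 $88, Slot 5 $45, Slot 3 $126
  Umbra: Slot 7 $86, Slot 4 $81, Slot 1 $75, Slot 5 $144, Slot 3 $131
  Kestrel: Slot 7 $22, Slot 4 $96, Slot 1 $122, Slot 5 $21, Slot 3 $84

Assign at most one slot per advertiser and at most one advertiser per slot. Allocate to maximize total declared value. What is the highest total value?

Maximum total: $644

Optimal: Onyx→Slot 7 ($125), Delta→Slot 3 ($142), Ridgeline→Slot 4 ($111), Umbra→Slot 5 ($144), Kestrel→Slot 1 ($122) — total 125+142+111+144+122 = $644.
Swapping Delta↔Ridgeline (Delta→Slot 4 $90, Ridgeline→Slot 3 $126) loses 37.
Every other assignment is strictly worse.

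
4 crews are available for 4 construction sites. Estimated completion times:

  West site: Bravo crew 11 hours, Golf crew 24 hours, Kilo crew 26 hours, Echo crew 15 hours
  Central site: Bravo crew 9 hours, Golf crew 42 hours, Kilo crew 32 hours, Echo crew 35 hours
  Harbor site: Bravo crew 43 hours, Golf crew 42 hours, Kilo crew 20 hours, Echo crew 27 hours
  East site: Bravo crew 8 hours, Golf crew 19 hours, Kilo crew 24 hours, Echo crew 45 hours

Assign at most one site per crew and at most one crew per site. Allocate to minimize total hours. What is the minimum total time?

Min total: 63 hours

Optimal: Bravo crew→Central site (9 hours), Golf crew→East site (19 hours), Kilo crew→Harbor site (20 hours), Echo crew→West site (15 hours) — total 9+19+20+15 = 63 hours.
Column-greedy (each site in turn goes to its cheapest remaining crew) gives 89 hours, worse by 26.
Next-best assignment: Bravo crew→Central site, Golf crew→East site, Kilo crew→West site, Echo crew→Harbor site = 81 hours.
Swapping Echo crew↔Kilo crew (Echo crew→Harbor site 27 hours, Kilo crew→West site 26 hours) adds 18.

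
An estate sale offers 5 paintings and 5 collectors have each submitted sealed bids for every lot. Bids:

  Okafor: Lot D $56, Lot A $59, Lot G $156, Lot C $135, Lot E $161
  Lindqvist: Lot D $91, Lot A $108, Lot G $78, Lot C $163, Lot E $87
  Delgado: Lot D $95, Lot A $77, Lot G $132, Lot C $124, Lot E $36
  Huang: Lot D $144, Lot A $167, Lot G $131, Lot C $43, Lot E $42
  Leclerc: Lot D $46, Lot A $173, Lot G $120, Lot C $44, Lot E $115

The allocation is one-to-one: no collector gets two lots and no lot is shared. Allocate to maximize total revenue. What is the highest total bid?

This is a one-to-one assignment (maximum-weight bipartite matching).
Optimal: Okafor→Lot E ($161), Lindqvist→Lot C ($163), Delgado→Lot G ($132), Huang→Lot D ($144), Leclerc→Lot A ($173) — total 161+163+132+144+173 = $773.
Column-greedy (each lot in turn goes to its best remaining collector) gives $672, worse by 101.
Checked against all permutations: $773 is optimal.

Maximum total: $773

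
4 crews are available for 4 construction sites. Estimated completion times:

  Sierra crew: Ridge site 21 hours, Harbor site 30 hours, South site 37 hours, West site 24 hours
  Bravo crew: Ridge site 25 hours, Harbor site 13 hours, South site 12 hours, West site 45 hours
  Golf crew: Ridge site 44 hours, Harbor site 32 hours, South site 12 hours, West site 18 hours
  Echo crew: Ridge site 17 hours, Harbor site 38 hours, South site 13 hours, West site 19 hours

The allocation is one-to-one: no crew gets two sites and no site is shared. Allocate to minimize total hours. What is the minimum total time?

Minimum total: 65 hours

This is a one-to-one assignment (minimum-cost bipartite matching).
Optimal: Sierra crew→Ridge site (21 hours), Bravo crew→Harbor site (13 hours), Golf crew→South site (12 hours), Echo crew→West site (19 hours) — total 21+13+12+19 = 65 hours.
Checked against all permutations: 65 hours is optimal.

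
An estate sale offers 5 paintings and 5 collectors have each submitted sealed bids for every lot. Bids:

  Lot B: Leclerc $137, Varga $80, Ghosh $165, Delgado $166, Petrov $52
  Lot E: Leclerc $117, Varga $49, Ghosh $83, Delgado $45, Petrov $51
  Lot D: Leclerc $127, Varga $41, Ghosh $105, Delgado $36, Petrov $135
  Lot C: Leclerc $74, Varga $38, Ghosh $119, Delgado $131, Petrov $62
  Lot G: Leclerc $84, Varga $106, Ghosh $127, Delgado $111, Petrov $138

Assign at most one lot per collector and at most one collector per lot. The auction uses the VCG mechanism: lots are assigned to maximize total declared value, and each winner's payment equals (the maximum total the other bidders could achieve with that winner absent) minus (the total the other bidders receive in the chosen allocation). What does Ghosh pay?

Efficient allocation: Leclerc→Lot E ($117), Varga→Lot G ($106), Ghosh→Lot B ($165), Delgado→Lot C ($131), Petrov→Lot D ($135); total welfare W = $654.
Ghosh receives Lot B at value $165, so the others get W − 165 = $489.
Without Ghosh: best allocation of the remaining 4 bidders over all 5 lots is Leclerc→Lot E ($117), Varga→Lot G ($106), Delgado→Lot B ($166), Petrov→Lot D ($135), total $524.
VCG payment = (others' best without Ghosh) − (others' welfare with Ghosh) = 524 − 489 = $35.

Ghosh pays $35.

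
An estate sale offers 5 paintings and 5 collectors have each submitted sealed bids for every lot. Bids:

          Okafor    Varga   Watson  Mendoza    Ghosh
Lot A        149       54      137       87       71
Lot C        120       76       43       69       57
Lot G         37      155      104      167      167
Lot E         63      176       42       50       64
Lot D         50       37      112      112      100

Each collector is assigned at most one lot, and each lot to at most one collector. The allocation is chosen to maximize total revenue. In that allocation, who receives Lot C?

Optimal: Okafor→Lot C ($120), Varga→Lot E ($176), Watson→Lot A ($137), Mendoza→Lot D ($112), Ghosh→Lot G ($167) — total 120+176+137+112+167 = $712.
Column-greedy (each lot in turn goes to its best remaining collector) gives $568, worse by 144.
Next-best assignment: Okafor→Lot C, Varga→Lot E, Watson→Lot A, Mendoza→Lot G, Ghosh→Lot D = $700.
Okafor's own top lot is Lot A ($149), but forcing Okafor→Lot A and reassigning the rest optimally gives only $673 — worse by 39.

Okafor receives Lot C.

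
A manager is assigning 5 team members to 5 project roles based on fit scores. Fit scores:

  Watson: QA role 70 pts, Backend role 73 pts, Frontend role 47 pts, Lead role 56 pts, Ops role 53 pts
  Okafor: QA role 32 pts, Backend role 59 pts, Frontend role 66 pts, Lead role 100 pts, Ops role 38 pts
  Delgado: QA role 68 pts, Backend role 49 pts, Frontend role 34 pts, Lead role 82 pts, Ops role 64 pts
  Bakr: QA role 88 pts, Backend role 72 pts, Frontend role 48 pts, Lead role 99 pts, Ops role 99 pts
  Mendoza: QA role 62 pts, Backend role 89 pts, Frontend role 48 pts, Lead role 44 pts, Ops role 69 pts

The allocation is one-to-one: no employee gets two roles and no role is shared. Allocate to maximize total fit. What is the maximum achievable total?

Optimal: Watson→QA role (70 pts), Okafor→Frontend role (66 pts), Delgado→Lead role (82 pts), Bakr→Ops role (99 pts), Mendoza→Backend role (89 pts) — total 70+66+82+99+89 = 406 pts.

Maximum total: 406 pts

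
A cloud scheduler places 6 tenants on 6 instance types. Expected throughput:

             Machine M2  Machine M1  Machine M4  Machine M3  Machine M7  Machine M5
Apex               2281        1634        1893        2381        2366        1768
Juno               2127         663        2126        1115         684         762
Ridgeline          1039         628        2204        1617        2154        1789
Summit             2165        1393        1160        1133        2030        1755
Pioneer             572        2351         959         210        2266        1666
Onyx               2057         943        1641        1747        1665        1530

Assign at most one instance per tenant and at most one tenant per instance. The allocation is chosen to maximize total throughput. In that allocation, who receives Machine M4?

This is the linear assignment problem.
Optimal: Apex→Machine M3 (2381 ops/s), Juno→Machine M4 (2126 ops/s), Ridgeline→Machine M7 (2154 ops/s), Summit→Machine M5 (1755 ops/s), Pioneer→Machine M1 (2351 ops/s), Onyx→Machine M2 (2057 ops/s) — total 2381+2126+2154+1755+2351+2057 = 12824 ops/s.
Row-greedy (each tenant in turn takes its best remaining instance) gives 12623 ops/s, worse by 201.
Next-best assignment: Apex→Machine M3, Juno→Machine M4, Ridgeline→Machine M5, Summit→Machine M7, Pioneer→Machine M1, Onyx→Machine M2 = 12734 ops/s.
Juno's own top instance is Machine M2 (2127 ops/s), but forcing Juno→Machine M2 and reassigning the rest optimally gives only 12623 ops/s — worse by 201.

Juno receives Machine M4.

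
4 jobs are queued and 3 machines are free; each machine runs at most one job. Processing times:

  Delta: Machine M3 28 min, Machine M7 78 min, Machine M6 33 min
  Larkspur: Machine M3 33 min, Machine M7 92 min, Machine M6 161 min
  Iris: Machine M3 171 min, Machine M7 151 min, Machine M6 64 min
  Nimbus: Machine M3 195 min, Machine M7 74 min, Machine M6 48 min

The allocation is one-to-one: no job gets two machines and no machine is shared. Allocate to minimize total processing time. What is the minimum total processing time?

Minimum total: 140 min

Optimal: Larkspur→Machine M3 (33 min), Nimbus→Machine M7 (74 min), Delta→Machine M6 (33 min) — total 33+74+33 = 140 min.
Min-entry greedy (repeatedly take the single cheapest remaining cell) gives 168 min, worse by 28.
Next-best assignment: Larkspur→Machine M3, Delta→Machine M7, Nimbus→Machine M6 = 159 min.
Swapping Nimbus↔Larkspur (Nimbus→Machine M3 195 min, Larkspur→Machine M7 92 min) adds 180.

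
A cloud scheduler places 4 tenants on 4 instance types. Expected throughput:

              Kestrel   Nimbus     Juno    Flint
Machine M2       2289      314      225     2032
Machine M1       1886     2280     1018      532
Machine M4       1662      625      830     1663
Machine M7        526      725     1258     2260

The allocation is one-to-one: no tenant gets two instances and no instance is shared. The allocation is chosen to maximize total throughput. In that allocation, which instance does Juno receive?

Optimal: Kestrel→Machine M2 (2289 ops/s), Nimbus→Machine M1 (2280 ops/s), Juno→Machine M4 (830 ops/s), Flint→Machine M7 (2260 ops/s) — total 2289+2280+830+2260 = 7659 ops/s.
Column-greedy (each instance in turn goes to its best remaining tenant) gives 7490 ops/s, worse by 169.
Next-best assignment: Kestrel→Machine M2, Nimbus→Machine M1, Juno→Machine M7, Flint→Machine M4 = 7490 ops/s.
Juno's own top instance is Machine M7 (1258 ops/s), but forcing Juno→Machine M7 and reassigning the rest optimally gives only 7490 ops/s — worse by 169.

Juno receives Machine M4.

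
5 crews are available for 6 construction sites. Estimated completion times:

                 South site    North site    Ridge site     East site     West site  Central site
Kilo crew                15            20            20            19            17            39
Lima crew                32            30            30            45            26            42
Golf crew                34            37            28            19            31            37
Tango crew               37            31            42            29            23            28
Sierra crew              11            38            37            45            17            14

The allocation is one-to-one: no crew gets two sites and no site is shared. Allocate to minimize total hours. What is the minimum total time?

Minimum total: 101 hours

Optimal: Kilo crew→South site (15 hours), Lima crew→North site (30 hours), Golf crew→East site (19 hours), Tango crew→West site (23 hours), Sierra crew→Central site (14 hours) — total 15+30+19+23+14 = 101 hours.
Column-greedy (each site in turn goes to its cheapest remaining crew) gives 114 hours, worse by 13.
Checked against all permutations: 101 hours is optimal.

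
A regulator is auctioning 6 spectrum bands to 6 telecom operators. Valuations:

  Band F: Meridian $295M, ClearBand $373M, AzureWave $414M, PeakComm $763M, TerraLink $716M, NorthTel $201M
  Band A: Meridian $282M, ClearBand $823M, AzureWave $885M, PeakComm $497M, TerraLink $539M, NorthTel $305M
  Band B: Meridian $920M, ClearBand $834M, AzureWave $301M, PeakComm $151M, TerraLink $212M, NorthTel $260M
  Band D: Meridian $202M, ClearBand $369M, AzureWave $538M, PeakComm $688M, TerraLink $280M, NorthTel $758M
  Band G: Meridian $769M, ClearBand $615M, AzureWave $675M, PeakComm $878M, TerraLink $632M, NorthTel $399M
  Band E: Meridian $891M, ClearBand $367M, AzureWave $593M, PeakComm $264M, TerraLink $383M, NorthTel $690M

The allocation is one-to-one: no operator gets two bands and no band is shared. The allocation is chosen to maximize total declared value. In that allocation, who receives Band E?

Meridian receives Band E.

Optimal: Meridian→Band E ($891M), ClearBand→Band B ($834M), AzureWave→Band A ($885M), PeakComm→Band G ($878M), TerraLink→Band F ($716M), NorthTel→Band D ($758M) — total 891+834+885+878+716+758 = $4962M.
Max-entry greedy (repeatedly take the single best remaining cell) gives $4524M, worse by 438.
Meridian's own top band is Band B ($920M), but forcing Meridian→Band B and reassigning the rest optimally gives only $4688M — worse by 274.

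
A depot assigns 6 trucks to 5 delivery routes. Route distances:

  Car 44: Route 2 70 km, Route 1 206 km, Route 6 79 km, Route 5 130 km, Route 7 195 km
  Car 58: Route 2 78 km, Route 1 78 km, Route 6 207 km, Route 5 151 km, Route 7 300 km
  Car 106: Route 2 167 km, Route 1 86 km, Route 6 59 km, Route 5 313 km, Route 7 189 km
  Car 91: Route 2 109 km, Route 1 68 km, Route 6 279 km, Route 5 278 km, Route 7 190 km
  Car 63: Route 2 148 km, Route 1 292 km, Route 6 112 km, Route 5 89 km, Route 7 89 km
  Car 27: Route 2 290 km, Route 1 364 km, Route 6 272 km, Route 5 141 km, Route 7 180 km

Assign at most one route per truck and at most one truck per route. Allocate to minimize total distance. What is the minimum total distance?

Minimum total: 424 km

Optimal: Car 58→Route 2 (78 km), Car 91→Route 1 (68 km), Car 106→Route 6 (59 km), Car 44→Route 5 (130 km), Car 63→Route 7 (89 km) — total 78+68+59+130+89 = 424 km.
Column-greedy (each route in turn goes to its cheapest remaining truck) gives 466 km, worse by 42.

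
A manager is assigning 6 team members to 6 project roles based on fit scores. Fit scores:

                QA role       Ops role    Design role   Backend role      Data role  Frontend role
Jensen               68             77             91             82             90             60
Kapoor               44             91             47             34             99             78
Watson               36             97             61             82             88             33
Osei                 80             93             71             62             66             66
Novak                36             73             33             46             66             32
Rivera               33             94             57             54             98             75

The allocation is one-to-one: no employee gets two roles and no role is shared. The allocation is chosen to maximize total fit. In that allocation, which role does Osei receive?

Optimal: Jensen→Design role (91 pts), Kapoor→Frontend role (78 pts), Watson→Backend role (82 pts), Osei→QA role (80 pts), Novak→Ops role (73 pts), Rivera→Data role (98 pts) — total 91+78+82+80+73+98 = 502 pts.
Column-greedy (each role in turn goes to its best remaining employee) gives 453 pts, worse by 49.
No other one-to-one assignment exceeds 502 pts.
Osei's own top role is Ops role (93 pts), but forcing Osei→Ops role and reassigning the rest optimally gives only 478 pts — worse by 24.

Osei receives QA role.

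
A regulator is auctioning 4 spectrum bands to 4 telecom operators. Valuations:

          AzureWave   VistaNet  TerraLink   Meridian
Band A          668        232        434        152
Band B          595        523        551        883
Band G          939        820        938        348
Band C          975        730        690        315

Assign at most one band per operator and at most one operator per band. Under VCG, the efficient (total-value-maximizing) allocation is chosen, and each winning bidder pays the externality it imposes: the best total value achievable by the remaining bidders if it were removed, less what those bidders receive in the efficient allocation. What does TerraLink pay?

TerraLink pays $397M.

Efficient allocation: AzureWave→Band A ($668M), VistaNet→Band C ($730M), TerraLink→Band G ($938M), Meridian→Band B ($883M); total welfare W = $3219M.
TerraLink receives Band G at value $938M, so the others get W − 938 = $2281M.
Without TerraLink: best allocation of the remaining 3 bidders over all 4 bands is AzureWave→Band C ($975M), VistaNet→Band G ($820M), Meridian→Band B ($883M), total $2678M.
VCG payment = (others' best without TerraLink) − (others' welfare with TerraLink) = 2678 − 2281 = $397M.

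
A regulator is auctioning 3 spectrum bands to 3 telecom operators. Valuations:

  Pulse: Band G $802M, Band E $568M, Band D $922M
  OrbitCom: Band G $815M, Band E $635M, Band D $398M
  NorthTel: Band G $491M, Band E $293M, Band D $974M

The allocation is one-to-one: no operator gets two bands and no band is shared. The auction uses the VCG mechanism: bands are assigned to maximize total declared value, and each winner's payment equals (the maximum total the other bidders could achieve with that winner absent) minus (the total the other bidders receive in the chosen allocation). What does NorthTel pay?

NorthTel pays $300M.

Efficient allocation: Pulse→Band G ($802M), OrbitCom→Band E ($635M), NorthTel→Band D ($974M); total welfare W = $2411M.
NorthTel receives Band D at value $974M, so the others get W − 974 = $1437M.
Without NorthTel: best allocation of the remaining 2 bidders over all 3 bands is Pulse→Band D ($922M), OrbitCom→Band G ($815M), total $1737M.
VCG payment = (others' best without NorthTel) − (others' welfare with NorthTel) = 1737 − 1437 = $300M.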